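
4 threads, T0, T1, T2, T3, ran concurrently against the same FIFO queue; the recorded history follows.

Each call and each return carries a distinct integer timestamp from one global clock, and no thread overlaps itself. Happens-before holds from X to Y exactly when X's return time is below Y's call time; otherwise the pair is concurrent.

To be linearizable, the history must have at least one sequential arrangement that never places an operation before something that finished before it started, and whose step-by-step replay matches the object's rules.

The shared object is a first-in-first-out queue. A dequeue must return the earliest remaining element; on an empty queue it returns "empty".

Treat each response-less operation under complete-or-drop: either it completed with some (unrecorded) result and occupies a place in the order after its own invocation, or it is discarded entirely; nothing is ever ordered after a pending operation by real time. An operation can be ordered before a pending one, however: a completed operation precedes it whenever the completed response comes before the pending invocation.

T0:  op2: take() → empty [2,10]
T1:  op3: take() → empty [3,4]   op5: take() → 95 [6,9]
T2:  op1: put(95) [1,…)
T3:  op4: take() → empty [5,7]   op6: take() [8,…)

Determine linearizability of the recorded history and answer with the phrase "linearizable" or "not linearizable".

linearizable

witness order: op2, op3, op1, op5, op4
after step 1 (op2 take() → empty): queue <>
after step 2 (op3 take() → empty): queue <>
after step 3 (op1 put(95) (pending, included)): queue <95>
after step 4 (op5 take() → 95): queue <>
after step 5 (op4 take() → empty): queue <>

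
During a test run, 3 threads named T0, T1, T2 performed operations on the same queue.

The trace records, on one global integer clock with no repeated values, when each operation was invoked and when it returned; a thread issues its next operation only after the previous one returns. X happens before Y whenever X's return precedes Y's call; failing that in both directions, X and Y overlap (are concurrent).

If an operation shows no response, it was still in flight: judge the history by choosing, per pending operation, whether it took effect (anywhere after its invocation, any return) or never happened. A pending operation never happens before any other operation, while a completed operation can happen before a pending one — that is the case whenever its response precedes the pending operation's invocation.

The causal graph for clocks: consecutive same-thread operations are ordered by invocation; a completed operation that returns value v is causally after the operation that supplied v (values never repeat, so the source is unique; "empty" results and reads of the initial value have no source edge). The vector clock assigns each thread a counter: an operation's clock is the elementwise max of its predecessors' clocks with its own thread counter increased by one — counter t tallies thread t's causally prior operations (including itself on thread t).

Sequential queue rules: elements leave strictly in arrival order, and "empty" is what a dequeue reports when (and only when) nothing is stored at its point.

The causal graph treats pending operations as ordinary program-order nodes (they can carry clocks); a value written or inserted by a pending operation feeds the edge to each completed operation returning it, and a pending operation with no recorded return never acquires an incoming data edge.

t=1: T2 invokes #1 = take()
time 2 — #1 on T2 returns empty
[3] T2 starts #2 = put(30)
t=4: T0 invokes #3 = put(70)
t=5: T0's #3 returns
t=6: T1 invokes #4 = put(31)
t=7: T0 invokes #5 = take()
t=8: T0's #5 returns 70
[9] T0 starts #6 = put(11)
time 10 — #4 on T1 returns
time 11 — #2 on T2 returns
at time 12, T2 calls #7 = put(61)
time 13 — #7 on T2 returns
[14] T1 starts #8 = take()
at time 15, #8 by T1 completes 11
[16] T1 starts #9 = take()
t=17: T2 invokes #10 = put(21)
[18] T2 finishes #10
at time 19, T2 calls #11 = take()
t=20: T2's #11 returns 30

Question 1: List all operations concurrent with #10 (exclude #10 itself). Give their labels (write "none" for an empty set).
#10 spans [17,18]; an op avoiding the whole window 17..18 is ordered, any other is concurrent
#1 [1,2]: before
#2 [3,11]: before
#3 [4,5]: before
#4 [6,10]: before
#5 [7,8]: before
#6 [9,…): concurrent
#7 [12,13]: before
#8 [14,15]: before
#9 [16,…): concurrent
#11 [19,20]: after

#6, #9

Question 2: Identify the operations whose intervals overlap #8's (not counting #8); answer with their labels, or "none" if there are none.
concurrent with #8 ([14,15]): every op whose interval crosses 14..15
#1 [1,2]: before
#2 [3,11]: before
#3 [4,5]: before
#4 [6,10]: before
#5 [7,8]: before
#6 [9,…): concurrent
#7 [12,13]: before
#9 [16,…): after
#10 [17,18]: after
#11 [19,20]: after

#6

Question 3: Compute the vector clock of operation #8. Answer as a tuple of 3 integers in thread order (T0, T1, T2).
VC(#1, invoked at 1): no causal predecessors; +1 on T2 → (0, 0, 1)
VC(#4, invoked at 6): no causal predecessors; +1 on T1 → (0, 1, 0)
VC(#3, invoked at 4): no causal predecessors; +1 on T0 → (1, 0, 0)
#2, invoked 3, takes VC(#1)=(0, 0, 1) under max, adds 1 for T2 → (0, 0, 2)
#5, invoked 7, takes VC(#3)=(1, 0, 0) under max, adds 1 for T0 → (2, 0, 0)
#7, invoked 12, takes VC(#2)=(0, 0, 2) under max, adds 1 for T2 → (0, 0, 3)
#6, invoked 9, takes VC(#5)=(2, 0, 0) under max, adds 1 for T0 → (3, 0, 0)
#10, invoked 17, takes VC(#7)=(0, 0, 3) under max, adds 1 for T2 → (0, 0, 4)
#11, invoked 19, takes VC(#2)=(0, 0, 2), VC(#10)=(0, 0, 4) under max, adds 1 for T2 → (0, 0, 5)
#8, invoked 14, takes VC(#4)=(0, 1, 0), VC(#6)=(3, 0, 0) under max, adds 1 for T1 → (3, 2, 0)
#9, invoked 16, takes VC(#8)=(3, 2, 0) under max, adds 1 for T1 → (3, 3, 0)
target: VC(#8) = (3, 2, 0)

(3, 2, 0)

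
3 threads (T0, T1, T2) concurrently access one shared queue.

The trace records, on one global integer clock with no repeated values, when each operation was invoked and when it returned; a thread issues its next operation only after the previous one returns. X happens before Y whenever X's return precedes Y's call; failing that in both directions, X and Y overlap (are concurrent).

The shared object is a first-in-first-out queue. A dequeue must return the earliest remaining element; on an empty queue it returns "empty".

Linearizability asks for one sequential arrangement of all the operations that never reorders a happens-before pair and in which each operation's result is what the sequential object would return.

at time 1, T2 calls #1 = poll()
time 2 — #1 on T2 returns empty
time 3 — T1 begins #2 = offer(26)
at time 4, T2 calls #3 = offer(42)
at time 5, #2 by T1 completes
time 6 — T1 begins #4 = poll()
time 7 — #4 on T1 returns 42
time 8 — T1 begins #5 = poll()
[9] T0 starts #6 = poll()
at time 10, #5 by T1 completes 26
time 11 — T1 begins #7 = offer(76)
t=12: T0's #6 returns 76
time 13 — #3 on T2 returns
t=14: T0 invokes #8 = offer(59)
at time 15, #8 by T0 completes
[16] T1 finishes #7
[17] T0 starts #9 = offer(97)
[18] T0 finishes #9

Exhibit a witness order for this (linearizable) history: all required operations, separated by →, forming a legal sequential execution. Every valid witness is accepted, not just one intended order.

1. #1 poll() → empty, leaving queue <>
2. #3 offer(42), leaving queue <42>
3. #2 offer(26), leaving queue <42,26>
4. #4 poll() → 42, leaving queue <26>
5. #5 poll() → 26, leaving queue <>
6. #7 offer(76), leaving queue <76>
7. #6 poll() → 76, leaving queue <>
8. #8 offer(59), leaving queue <59>
9. #9 offer(97), leaving queue <59,97>

#1 → #3 → #2 → #4 → #5 → #7 → #6 → #8 → #9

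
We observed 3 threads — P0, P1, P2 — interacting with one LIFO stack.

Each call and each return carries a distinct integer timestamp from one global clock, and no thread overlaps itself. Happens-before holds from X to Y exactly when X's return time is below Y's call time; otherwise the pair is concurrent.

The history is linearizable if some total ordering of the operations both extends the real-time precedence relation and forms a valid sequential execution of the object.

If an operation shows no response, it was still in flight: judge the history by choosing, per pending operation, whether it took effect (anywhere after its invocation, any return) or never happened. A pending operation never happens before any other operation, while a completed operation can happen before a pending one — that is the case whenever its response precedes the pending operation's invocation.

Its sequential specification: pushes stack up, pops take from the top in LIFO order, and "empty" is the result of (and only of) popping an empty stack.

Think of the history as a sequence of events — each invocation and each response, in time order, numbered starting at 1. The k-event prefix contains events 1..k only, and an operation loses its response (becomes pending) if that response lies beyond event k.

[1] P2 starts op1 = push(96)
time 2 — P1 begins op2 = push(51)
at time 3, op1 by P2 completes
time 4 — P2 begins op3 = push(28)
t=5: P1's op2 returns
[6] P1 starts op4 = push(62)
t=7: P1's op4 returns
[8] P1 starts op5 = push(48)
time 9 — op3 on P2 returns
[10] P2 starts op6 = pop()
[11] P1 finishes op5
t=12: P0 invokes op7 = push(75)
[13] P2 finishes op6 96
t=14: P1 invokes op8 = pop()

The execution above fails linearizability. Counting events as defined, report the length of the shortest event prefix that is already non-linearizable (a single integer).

one valid order for events 1..12 is op1, op2, op3, op4, op5:
1. op1 push(96), leaving stack <96>
2. op2 push(51), leaving stack <96,51>
3. op3 push(28), leaving stack <96,51,28>
4. op4 push(62), leaving stack <96,51,28,62>
5. op5 push(48), leaving stack <96,51,28,62,48>
include event 13 — op6 responding at 13 — and every candidate order breaks
including or dropping the 1 pending operation (op7) in any combination fails
take op1, op2, op3, op4, op5, op6 (pending dropped): step 6 already fails, because op6 pop() → 96 cannot occur there
take op1, op2, op3, op4, op6, op5 (pending dropped): step 5 already fails, because op6 pop() → 96 cannot occur there

13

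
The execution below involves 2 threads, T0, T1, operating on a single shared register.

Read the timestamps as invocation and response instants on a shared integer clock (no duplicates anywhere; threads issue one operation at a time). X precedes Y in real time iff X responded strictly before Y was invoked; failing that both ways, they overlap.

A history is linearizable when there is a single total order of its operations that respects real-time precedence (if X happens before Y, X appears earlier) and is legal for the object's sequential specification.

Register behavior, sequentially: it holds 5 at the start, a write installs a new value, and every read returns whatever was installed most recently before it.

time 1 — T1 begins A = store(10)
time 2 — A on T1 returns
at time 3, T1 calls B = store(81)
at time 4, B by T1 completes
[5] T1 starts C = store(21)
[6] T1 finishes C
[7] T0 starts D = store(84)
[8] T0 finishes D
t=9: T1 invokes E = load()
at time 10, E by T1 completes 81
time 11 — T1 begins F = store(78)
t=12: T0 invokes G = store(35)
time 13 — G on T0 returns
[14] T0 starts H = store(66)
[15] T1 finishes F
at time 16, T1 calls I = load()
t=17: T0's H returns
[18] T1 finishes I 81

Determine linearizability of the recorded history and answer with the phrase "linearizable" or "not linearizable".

already the first 10 events (up to E's response at time 10) admit no linearization; the first 9 still do
the sole real-time-consistent order of 5 completed operations fails the register replay
e.g. A, B, C, D, E: illegal at step 5, since E load() → 81 cannot apply there

not linearizable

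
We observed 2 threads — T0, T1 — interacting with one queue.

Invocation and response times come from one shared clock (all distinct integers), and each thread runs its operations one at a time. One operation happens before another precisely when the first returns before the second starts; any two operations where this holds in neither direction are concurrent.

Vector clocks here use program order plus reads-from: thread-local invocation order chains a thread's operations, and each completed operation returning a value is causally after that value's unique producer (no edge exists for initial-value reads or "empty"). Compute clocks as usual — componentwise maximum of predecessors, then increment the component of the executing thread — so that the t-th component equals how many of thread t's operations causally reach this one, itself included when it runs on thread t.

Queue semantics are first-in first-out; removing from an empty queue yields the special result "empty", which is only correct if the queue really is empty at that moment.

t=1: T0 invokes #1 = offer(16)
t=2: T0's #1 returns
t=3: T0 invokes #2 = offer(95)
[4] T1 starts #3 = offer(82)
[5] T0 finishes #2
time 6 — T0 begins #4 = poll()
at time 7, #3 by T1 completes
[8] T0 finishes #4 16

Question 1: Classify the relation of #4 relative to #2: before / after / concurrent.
#4 spans [6,8], #2 spans [3,5]
resp(#2)=5 < inv(#4)=6

after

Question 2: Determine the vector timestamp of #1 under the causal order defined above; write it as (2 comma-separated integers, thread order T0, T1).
invoked at 4, #3 has no predecessors; its own T1 bump gives (0, 1)
invoked at 1, #1 has no predecessors; its own T0 bump gives (1, 0)
#2 (invocation 3): componentwise max over VC(#1)=(1, 0), +1 at T0, giving (2, 0)
#4 (invocation 6): componentwise max over VC(#1)=(1, 0), VC(#2)=(2, 0), +1 at T0, giving (3, 0)
target: VC(#1) = (1, 0)

(1, 0)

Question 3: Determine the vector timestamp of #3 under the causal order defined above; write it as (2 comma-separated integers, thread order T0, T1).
no predecessors for #3 (invoked 4): T1 increments from zero → (0, 1)
no predecessors for #1 (invoked 1): T0 increments from zero → (1, 0)
VC(#2, invoked at 3): max of VC(#1)=(1, 0), then +1 on thread T0 → (2, 0)
VC(#4, invoked at 6): max of VC(#1)=(1, 0), VC(#2)=(2, 0), then +1 on thread T0 → (3, 0)
target: VC(#3) = (0, 1)

(0, 1)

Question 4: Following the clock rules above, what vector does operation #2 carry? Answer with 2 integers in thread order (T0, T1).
root op #3, invoked 4: fresh clock plus T1's own tick → (0, 1)
root op #1, invoked 1: fresh clock plus T0's own tick → (1, 0)
#2, invoked 3, takes VC(#1)=(1, 0) under max, adds 1 for T0 → (2, 0)
#4, invoked 6, takes VC(#1)=(1, 0), VC(#2)=(2, 0) under max, adds 1 for T0 → (3, 0)
target: VC(#2) = (2, 0)

(2, 0)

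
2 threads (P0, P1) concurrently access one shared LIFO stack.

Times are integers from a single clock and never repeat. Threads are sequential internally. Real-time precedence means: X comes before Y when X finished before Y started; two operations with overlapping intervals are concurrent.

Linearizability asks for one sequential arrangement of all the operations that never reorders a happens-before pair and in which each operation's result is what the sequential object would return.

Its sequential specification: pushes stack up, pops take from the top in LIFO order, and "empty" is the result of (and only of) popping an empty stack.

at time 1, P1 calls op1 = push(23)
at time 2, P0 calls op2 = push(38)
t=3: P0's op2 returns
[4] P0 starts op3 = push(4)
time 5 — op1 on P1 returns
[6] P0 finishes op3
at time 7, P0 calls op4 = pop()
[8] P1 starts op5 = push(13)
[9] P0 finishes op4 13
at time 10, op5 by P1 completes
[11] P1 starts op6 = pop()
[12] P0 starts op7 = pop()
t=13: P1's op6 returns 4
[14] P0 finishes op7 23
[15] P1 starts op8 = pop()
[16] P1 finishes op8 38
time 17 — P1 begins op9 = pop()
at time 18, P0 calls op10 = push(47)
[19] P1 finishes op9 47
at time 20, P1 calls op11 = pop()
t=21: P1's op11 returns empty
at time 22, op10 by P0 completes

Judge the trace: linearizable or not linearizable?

linearizable

witness order: op2, op1, op3, op5, op4, op6, op7, op8, op10, op9, op11
1. op2 push(38), leaving stack <38>
2. op1 push(23), leaving stack <38,23>
3. op3 push(4), leaving stack <38,23,4>
4. op5 push(13), leaving stack <38,23,4,13>
5. op4 pop() → 13, leaving stack <38,23,4>
6. op6 pop() → 4, leaving stack <38,23>
7. op7 pop() → 23, leaving stack <38>
8. op8 pop() → 38, leaving stack <>
9. op10 push(47), leaving stack <47>
10. op9 pop() → 47, leaving stack <>
11. op11 pop() → empty, leaving stack <>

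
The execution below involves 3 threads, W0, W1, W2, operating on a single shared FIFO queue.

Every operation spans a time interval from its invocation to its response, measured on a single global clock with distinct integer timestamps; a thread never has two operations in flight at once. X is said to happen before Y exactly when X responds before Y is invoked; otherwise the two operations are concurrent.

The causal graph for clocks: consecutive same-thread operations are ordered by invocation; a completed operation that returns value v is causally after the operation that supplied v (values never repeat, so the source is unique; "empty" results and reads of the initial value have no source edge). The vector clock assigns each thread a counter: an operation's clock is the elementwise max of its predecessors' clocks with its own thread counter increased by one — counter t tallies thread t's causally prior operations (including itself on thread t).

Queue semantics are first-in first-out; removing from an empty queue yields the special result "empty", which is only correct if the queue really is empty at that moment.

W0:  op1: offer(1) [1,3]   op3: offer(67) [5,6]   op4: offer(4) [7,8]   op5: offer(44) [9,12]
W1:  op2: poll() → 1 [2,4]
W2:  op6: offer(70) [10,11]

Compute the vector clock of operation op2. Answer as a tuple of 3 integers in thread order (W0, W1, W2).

(1, 1, 0)

invoked at 10, op6 has no predecessors; its own W2 bump gives (0, 0, 1)
invoked at 1, op1 has no predecessors; its own W0 bump gives (1, 0, 0)
from VC(op1)=(1, 0, 0), op2 (invoked 2) maxes components and bumps W1 → (1, 1, 0)
from VC(op1)=(1, 0, 0), op3 (invoked 5) maxes components and bumps W0 → (2, 0, 0)
from VC(op3)=(2, 0, 0), op4 (invoked 7) maxes components and bumps W0 → (3, 0, 0)
from VC(op4)=(3, 0, 0), op5 (invoked 9) maxes components and bumps W0 → (4, 0, 0)
target: VC(op2) = (1, 1, 0)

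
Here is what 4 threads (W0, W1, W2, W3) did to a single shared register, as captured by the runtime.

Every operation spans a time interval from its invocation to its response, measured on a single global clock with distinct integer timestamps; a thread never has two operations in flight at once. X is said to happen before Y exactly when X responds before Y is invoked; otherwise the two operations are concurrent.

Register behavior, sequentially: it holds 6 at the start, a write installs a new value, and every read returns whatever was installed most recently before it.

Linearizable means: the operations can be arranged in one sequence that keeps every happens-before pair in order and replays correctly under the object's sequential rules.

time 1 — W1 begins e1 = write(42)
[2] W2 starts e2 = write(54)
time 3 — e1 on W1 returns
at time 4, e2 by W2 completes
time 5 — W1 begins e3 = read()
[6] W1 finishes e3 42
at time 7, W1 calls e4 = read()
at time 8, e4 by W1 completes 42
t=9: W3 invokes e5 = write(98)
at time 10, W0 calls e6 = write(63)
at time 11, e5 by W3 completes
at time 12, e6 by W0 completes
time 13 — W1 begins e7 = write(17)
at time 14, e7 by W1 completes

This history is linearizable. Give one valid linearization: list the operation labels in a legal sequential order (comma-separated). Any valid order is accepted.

e2, e1, e3, e4, e5, e6, e7

after step 1 (e2 write(54)): value 54
after step 2 (e1 write(42)): value 42
after step 3 (e3 read() → 42): value 42
after step 4 (e4 read() → 42): value 42
after step 5 (e5 write(98)): value 98
after step 6 (e6 write(63)): value 63
after step 7 (e7 write(17)): value 17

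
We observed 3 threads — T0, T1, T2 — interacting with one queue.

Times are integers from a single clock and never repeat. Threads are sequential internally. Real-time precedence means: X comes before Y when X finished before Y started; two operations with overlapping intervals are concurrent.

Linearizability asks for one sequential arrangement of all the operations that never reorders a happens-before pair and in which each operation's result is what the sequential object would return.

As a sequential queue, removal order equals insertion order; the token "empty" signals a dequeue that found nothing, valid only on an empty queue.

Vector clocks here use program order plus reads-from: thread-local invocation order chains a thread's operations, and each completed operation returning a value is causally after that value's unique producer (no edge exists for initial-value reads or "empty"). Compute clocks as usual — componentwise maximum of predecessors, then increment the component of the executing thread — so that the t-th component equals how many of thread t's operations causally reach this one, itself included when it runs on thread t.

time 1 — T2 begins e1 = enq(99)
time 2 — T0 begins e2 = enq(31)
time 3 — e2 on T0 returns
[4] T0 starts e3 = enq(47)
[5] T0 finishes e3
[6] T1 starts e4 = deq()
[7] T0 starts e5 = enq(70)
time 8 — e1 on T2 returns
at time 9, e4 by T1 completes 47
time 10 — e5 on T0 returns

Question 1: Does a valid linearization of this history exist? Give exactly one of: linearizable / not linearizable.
not linearizable

events 1..8 are fine; event 9 — the response of e4 at time 9 — makes the prefix non-linearizable
real-time-consistent orders of the 4 completed operations: 4 — all fail the queue replay
completion choices over the 1 pending operation (e5) were checked; none helps
e.g. e1, e2, e3, e4 (pending dropped): illegal at step 4, since e4 deq() → 47 cannot apply there
e.g. e2, e1, e3, e4 (pending dropped): illegal at step 4, since e4 deq() → 47 cannot apply there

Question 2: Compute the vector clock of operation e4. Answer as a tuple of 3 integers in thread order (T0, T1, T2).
(2, 1, 0)

invoked at 1, e1 has no predecessors; its own T2 bump gives (0, 0, 1)
invoked at 2, e2 has no predecessors; its own T0 bump gives (1, 0, 0)
merge at e3 (invoked 4): VC(e2)=(1, 0, 0), own-thread bump on T0 → (2, 0, 0)
merge at e4 (invoked 6): VC(e3)=(2, 0, 0), own-thread bump on T1 → (2, 1, 0)
merge at e5 (invoked 7): VC(e3)=(2, 0, 0), own-thread bump on T0 → (3, 0, 0)
target: VC(e4) = (2, 1, 0)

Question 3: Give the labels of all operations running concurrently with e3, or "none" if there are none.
e1

e3 runs from 4 to 5; window-overlapping ops are concurrent
e1 [1,8]: concurrent
e2 [2,3]: before
e4 [6,9]: after
e5 [7,10]: after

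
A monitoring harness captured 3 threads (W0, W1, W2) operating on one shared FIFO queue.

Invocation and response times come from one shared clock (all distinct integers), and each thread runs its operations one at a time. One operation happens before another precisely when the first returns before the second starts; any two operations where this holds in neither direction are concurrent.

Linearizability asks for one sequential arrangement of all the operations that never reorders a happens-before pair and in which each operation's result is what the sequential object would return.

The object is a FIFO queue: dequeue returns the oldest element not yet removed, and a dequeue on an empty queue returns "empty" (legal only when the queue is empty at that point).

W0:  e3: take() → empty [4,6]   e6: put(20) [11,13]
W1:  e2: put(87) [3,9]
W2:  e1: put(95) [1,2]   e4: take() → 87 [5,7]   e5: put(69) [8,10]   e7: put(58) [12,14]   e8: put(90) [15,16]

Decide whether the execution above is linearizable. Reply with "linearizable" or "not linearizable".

events 1..6 are fine; event 7 — the response of e4 at time 7 — makes the prefix non-linearizable
2 orders of the 3 completed FIFO queue ops respect real time; none is legal
completion choices over the 1 pending operation (e2) were checked; none helps
take e1, e3, e4 (pending dropped): step 2 already fails, because e3 take() → empty cannot occur there
take e1, e4, e3 (pending dropped): step 2 already fails, because e4 take() → 87 cannot occur there

not linearizable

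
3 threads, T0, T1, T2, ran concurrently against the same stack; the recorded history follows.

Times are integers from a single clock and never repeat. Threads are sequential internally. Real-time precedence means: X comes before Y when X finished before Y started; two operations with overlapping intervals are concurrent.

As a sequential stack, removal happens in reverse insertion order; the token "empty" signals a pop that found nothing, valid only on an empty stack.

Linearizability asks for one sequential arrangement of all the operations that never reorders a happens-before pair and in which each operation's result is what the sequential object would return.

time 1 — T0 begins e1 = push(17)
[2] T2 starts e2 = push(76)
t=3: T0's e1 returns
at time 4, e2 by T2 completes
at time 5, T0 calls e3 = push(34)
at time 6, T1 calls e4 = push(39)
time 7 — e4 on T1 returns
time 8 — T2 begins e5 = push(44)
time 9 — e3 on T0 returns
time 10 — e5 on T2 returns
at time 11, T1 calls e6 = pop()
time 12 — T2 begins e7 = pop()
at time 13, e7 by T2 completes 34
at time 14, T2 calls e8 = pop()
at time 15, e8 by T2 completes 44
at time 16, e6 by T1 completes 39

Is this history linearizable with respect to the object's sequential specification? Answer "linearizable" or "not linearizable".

linearizable

a witness: e1, e2, e4, e5, e3, e7, e8, e6
1. e1 push(17), leaving stack <17>
2. e2 push(76), leaving stack <17,76>
3. e4 push(39), leaving stack <17,76,39>
4. e5 push(44), leaving stack <17,76,39,44>
5. e3 push(34), leaving stack <17,76,39,44,34>
6. e7 pop() → 34, leaving stack <17,76,39,44>
7. e8 pop() → 44, leaving stack <17,76,39>
8. e6 pop() → 39, leaving stack <17,76>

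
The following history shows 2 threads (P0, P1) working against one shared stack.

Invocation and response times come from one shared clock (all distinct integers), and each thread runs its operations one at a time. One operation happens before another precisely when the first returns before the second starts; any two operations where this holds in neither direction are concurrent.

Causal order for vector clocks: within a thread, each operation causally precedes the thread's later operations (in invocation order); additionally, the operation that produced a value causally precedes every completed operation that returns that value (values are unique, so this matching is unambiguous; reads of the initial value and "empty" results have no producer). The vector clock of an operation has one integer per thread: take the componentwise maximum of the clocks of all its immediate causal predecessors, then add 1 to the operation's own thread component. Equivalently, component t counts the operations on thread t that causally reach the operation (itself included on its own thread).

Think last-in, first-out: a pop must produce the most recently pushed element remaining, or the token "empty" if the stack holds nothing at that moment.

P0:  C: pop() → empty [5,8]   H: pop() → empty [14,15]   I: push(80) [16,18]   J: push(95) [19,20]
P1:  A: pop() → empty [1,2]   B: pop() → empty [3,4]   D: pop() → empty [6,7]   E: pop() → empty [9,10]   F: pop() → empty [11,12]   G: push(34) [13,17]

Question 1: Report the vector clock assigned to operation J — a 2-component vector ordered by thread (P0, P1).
Answer: (4, 0)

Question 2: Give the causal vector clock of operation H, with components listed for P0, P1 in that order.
Answer: (2, 0)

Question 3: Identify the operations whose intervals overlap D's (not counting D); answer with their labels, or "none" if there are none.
Answer: C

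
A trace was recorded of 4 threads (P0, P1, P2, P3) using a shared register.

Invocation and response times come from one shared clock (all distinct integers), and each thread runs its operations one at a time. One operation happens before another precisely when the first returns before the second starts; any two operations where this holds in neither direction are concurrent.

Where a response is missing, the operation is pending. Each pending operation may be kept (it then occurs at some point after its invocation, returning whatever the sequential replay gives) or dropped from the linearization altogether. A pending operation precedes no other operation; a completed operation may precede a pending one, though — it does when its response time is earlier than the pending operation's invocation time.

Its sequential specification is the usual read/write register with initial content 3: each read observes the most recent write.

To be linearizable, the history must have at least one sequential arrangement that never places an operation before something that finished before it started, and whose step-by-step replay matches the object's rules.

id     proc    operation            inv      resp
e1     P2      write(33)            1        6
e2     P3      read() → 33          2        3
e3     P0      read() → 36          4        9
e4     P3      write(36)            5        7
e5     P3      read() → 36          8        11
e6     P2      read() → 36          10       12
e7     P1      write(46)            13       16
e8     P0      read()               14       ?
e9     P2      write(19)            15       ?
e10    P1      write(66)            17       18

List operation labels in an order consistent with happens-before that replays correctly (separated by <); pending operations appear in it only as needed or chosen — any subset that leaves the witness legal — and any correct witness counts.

1. e1 write(33), leaving value 33
2. e2 read() → 33, leaving value 33
3. e4 write(36), leaving value 36
4. e3 read() → 36, leaving value 36
5. e5 read() → 36, leaving value 36
6. e6 read() → 36, leaving value 36
7. e7 write(46), leaving value 46
8. e8 read() (pending, included), leaving value 46
9. e9 write(19) (pending, included), leaving value 19
10. e10 write(66), leaving value 66

e1 < e2 < e4 < e3 < e5 < e6 < e7 < e8 < e9 < e10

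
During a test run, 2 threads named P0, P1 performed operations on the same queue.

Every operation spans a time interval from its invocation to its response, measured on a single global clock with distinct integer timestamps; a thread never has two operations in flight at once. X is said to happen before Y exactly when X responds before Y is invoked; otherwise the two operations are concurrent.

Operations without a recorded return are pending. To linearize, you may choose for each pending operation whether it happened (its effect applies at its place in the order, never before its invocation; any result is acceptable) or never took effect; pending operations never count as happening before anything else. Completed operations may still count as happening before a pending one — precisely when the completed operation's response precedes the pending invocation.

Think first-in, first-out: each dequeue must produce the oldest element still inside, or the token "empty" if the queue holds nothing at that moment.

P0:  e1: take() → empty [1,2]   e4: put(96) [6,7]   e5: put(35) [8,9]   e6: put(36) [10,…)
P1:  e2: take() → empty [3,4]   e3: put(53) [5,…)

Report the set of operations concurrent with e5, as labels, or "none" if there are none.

overlap test against e5 [8,9]: concurrent iff the interval meets 8..9
e1 [1,2]: before
e2 [3,4]: before
e3 [5,…): concurrent
e4 [6,7]: before
e6 [10,…): after

e3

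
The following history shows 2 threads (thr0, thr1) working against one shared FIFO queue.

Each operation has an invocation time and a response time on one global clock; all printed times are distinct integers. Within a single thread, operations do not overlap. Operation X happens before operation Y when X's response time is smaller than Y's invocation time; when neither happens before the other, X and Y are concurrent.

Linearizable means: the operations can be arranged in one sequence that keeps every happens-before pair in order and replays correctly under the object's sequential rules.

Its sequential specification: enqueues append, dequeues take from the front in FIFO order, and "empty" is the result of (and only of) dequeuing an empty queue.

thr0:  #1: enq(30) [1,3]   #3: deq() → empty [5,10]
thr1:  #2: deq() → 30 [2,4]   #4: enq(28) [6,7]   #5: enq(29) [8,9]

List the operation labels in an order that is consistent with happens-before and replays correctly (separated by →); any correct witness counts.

after step 1 (#1 enq(30)): queue <30>
after step 2 (#2 deq() → 30): queue <>
after step 3 (#3 deq() → empty): queue <>
after step 4 (#4 enq(28)): queue <28>
after step 5 (#5 enq(29)): queue <28,29>

#1 → #2 → #3 → #4 → #5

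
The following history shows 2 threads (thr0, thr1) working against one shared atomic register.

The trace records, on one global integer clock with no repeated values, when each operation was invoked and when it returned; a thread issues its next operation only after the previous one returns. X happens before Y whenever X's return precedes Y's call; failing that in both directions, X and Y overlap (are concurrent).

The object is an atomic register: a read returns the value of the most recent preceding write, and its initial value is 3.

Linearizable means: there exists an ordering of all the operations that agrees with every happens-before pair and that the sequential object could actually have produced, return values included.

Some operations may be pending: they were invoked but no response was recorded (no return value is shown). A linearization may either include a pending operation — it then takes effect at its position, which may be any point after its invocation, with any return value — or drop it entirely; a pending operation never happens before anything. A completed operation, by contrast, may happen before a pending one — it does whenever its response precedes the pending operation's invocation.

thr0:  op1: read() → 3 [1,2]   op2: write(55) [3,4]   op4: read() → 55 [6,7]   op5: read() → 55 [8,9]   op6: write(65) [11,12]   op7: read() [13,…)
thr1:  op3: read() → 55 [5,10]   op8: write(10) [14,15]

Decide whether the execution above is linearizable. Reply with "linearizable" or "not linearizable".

linearizable

one valid linearization: op1, op2, op3, op4, op5, op6, op7, op8
step 1: op1 read() → 3 — value 3
step 2: op2 write(55) — value 55
step 3: op3 read() → 55 — value 55
step 4: op4 read() → 55 — value 55
step 5: op5 read() → 55 — value 55
step 6: op6 write(65) — value 65
step 7: op7 read() (pending, included) — value 65
step 8: op8 write(10) — value 10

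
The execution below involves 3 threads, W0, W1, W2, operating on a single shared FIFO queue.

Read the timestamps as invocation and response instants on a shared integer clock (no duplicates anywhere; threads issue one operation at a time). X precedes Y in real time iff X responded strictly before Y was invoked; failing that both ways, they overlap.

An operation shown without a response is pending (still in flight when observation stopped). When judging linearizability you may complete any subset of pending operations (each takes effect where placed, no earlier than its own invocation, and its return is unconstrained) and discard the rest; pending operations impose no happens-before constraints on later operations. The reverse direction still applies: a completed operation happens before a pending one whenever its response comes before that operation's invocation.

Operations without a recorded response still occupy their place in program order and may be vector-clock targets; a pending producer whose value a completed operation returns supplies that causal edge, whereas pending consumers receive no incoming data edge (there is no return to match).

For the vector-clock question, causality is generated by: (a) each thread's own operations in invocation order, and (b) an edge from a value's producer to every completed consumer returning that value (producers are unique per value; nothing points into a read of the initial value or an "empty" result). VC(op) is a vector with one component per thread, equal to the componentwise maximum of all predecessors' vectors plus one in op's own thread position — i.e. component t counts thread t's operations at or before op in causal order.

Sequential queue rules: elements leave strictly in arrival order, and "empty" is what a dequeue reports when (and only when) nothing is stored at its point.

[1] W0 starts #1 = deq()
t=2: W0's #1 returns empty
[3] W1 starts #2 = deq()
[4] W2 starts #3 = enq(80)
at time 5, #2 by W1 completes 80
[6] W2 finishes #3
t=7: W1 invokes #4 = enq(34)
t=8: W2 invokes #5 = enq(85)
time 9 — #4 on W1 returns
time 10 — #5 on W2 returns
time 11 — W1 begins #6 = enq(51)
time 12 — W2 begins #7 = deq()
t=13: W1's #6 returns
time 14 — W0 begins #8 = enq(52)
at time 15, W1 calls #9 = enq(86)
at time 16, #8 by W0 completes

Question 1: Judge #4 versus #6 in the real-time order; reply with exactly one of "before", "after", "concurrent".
Answer: before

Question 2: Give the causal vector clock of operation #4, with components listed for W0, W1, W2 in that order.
Answer: (0, 2, 1)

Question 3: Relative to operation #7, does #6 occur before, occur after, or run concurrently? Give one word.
Answer: concurrent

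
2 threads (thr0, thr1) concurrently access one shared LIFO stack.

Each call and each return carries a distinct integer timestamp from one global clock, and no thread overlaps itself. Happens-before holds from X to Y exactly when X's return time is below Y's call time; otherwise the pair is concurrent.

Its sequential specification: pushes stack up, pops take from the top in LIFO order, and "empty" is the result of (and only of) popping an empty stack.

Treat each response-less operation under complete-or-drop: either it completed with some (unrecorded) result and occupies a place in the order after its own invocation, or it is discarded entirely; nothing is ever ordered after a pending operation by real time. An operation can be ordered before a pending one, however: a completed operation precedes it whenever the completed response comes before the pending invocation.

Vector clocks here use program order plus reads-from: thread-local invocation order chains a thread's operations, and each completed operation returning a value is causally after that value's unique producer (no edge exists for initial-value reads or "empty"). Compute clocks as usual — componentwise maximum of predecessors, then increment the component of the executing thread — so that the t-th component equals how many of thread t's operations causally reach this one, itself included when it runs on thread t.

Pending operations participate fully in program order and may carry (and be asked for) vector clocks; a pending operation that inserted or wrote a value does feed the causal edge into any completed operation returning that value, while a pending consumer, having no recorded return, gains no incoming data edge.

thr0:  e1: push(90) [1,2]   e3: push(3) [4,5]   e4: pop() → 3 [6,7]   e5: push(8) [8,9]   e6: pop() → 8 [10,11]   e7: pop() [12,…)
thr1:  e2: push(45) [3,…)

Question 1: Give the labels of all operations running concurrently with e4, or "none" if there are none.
e2

overlap test against e4 [6,7]: concurrent iff the interval meets 6..7
e1 [1,2]: before
e2 [3,…): concurrent
e3 [4,5]: before
e5 [8,9]: after
e6 [10,11]: after
e7 [12,…): after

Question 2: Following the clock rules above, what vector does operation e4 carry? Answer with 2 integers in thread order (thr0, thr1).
(3, 0)

invoked at 3, e2 has no predecessors; its own thr1 bump gives (0, 1)
invoked at 1, e1 has no predecessors; its own thr0 bump gives (1, 0)
e3, invoked 4, takes VC(e1)=(1, 0) under max, adds 1 for thr0 → (2, 0)
e4, invoked 6, takes VC(e3)=(2, 0) under max, adds 1 for thr0 → (3, 0)
e5, invoked 8, takes VC(e4)=(3, 0) under max, adds 1 for thr0 → (4, 0)
e6, invoked 10, takes VC(e5)=(4, 0) under max, adds 1 for thr0 → (5, 0)
e7, invoked 12, takes VC(e6)=(5, 0) under max, adds 1 for thr0 → (6, 0)
target: VC(e4) = (3, 0)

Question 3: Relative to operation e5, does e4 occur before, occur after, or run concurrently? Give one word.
before

e4 spans [6,7], e5 spans [8,9]
resp(e4)=7 < inv(e5)=8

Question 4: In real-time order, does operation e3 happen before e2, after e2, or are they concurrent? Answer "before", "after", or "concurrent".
concurrent

e3 spans [4,5], e2 spans [3,…)
the intervals overlap in both directions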